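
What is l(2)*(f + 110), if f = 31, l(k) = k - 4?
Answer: -282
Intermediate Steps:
l(k) = -4 + k
l(2)*(f + 110) = (-4 + 2)*(31 + 110) = -2*141 = -282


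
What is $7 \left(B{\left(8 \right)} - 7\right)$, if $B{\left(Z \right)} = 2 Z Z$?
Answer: $847$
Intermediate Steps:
$B{\left(Z \right)} = 2 Z^{2}$
$7 \left(B{\left(8 \right)} - 7\right) = 7 \left(2 \cdot 8^{2} - 7\right) = 7 \left(2 \cdot 64 - 7\right) = 7 \left(128 - 7\right) = 7 \cdot 121 = 847$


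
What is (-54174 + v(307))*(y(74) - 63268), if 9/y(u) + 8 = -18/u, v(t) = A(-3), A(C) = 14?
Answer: 209025894736/61 ≈ 3.4267e+9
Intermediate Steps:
v(t) = 14
y(u) = 9/(-8 - 18/u)
(-54174 + v(307))*(y(74) - 63268) = (-54174 + 14)*(-9*74/(18 + 8*74) - 63268) = -54160*(-9*74/(18 + 592) - 63268) = -54160*(-9*74/610 - 63268) = -54160*(-9*74*1/610 - 63268) = -54160*(-333/305 - 63268) = -54160*(-19297073/305) = 209025894736/61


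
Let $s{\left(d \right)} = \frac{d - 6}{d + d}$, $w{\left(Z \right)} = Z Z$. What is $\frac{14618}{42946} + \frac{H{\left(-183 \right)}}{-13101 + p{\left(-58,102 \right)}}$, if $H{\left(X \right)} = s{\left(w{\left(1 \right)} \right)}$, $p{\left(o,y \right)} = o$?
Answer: $\frac{192465627}{565126414} \approx 0.34057$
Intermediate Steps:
$w{\left(Z \right)} = Z^{2}$
$s{\left(d \right)} = \frac{-6 + d}{2 d}$
$H{\left(X \right)} = - \frac{5}{2}$ ($H{\left(X \right)} = \frac{-6 + 1^{2}}{2 \cdot 1^{2}} = \frac{-6 + 1}{2 \cdot 1} = \frac{1}{2} \cdot 1 \left(-5\right) = - \frac{5}{2}$)
$\frac{14618}{42946} + \frac{H{\left(-183 \right)}}{-13101 + p{\left(-58,102 \right)}} = \frac{14618}{42946} - \frac{5}{2 \left(-13101 - 58\right)} = 14618 \cdot \frac{1}{42946} - \frac{5}{2 \left(-13159\right)} = \frac{7309}{21473} - - \frac{5}{26318} = \frac{7309}{21473} + \frac{5}{26318} = \frac{192465627}{565126414}$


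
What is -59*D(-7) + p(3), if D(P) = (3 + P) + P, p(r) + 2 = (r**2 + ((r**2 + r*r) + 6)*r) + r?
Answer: 731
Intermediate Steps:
p(r) = -2 + r + r**2 + r*(6 + 2*r**2) (p(r) = -2 + ((r**2 + ((r**2 + r*r) + 6)*r) + r) = -2 + ((r**2 + ((r**2 + r**2) + 6)*r) + r) = -2 + ((r**2 + (2*r**2 + 6)*r) + r) = -2 + ((r**2 + (6 + 2*r**2)*r) + r) = -2 + ((r**2 + r*(6 + 2*r**2)) + r) = -2 + (r + r**2 + r*(6 + 2*r**2)) = -2 + r + r**2 + r*(6 + 2*r**2))
D(P) = 3 + 2*P
-59*D(-7) + p(3) = -59*(3 + 2*(-7)) + (-2 + 3**2 + 2*3**3 + 7*3) = -59*(3 - 14) + (-2 + 9 + 2*27 + 21) = -59*(-11) + (-2 + 9 + 54 + 21) = 649 + 82 = 731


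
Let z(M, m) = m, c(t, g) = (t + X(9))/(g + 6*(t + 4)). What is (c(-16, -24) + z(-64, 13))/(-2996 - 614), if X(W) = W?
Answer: -251/69312 ≈ -0.0036213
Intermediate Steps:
c(t, g) = (9 + t)/(24 + g + 6*t) (c(t, g) = (t + 9)/(g + 6*(t + 4)) = (9 + t)/(g + 6*(4 + t)) = (9 + t)/(g + (24 + 6*t)) = (9 + t)/(24 + g + 6*t))
(c(-16, -24) + z(-64, 13))/(-2996 - 614) = ((9 - 16)/(24 - 24 + 6*(-16)) + 13)/(-2996 - 614) = (-7/(24 - 24 - 96) + 13)/(-3610) = (-7/(-96) + 13)*(-1/3610) = (-1/96*(-7) + 13)*(-1/3610) = (7/96 + 13)*(-1/3610) = (1255/96)*(-1/3610) = -251/69312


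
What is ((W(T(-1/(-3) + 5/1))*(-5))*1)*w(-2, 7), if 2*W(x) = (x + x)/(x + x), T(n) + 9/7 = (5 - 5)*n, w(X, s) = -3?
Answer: 15/2 ≈ 7.5000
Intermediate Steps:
T(n) = -9/7 (T(n) = -9/7 + (5 - 5)*n = -9/7 + 0*n = -9/7 + 0 = -9/7)
W(x) = ½ (W(x) = ((x + x)/(x + x))/2 = ((2*x)/((2*x)))/2 = ((2*x)*(1/(2*x)))/2 = (½)*1 = ½)
((W(T(-1/(-3) + 5/1))*(-5))*1)*w(-2, 7) = (((½)*(-5))*1)*(-3) = -5/2*1*(-3) = -5/2*(-3) = 15/2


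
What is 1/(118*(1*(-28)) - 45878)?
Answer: -1/49182 ≈ -2.0333e-5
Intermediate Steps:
1/(118*(1*(-28)) - 45878) = 1/(118*(-28) - 45878) = 1/(-3304 - 45878) = 1/(-49182) = -1/49182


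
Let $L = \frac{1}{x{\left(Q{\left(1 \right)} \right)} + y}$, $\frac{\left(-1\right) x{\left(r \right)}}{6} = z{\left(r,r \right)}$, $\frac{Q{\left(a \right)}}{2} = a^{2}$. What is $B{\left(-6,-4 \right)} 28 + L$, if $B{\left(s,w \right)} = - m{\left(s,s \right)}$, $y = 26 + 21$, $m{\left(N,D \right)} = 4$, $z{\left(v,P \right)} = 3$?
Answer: $- \frac{3247}{29} \approx -111.97$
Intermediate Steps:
$Q{\left(a \right)} = 2 a^{2}$
$y = 47$
$B{\left(s,w \right)} = -4$ ($B{\left(s,w \right)} = \left(-1\right) 4 = -4$)
$x{\left(r \right)} = -18$ ($x{\left(r \right)} = \left(-6\right) 3 = -18$)
$L = \frac{1}{29}$ ($L = \frac{1}{-18 + 47} = \frac{1}{29} \approx 0.034483$)
$B{\left(-6,-4 \right)} 28 + L = \left(-4\right) 28 + \frac{1}{29} = -112 + \frac{1}{29} = - \frac{3247}{29}$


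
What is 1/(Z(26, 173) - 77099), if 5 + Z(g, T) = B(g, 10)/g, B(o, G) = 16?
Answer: -13/1002344 ≈ -1.2970e-5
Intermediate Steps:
Z(g, T) = -5 + 16/g
1/(Z(26, 173) - 77099) = 1/((-5 + 16/26) - 77099) = 1/((-5 + 16*(1/26)) - 77099) = 1/((-5 + 8/13) - 77099) = 1/(-57/13 - 77099) = 1/(-1002344/13) = -13/1002344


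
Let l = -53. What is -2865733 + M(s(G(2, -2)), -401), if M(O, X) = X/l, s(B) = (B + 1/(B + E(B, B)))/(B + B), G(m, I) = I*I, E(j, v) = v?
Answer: -151883448/53 ≈ -2.8657e+6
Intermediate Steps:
G(m, I) = I²
s(B) = (B + 1/(2*B))/(2*B) (s(B) = (B + 1/(B + B))/(B + B) = (B + 1/(2*B))/((2*B)) = (B + 1/(2*B))*(1/(2*B)) = (B + 1/(2*B))/(2*B))
M(O, X) = -X/53 (M(O, X) = X/(-53) = X*(-1/53) = -X/53)
-2865733 + M(s(G(2, -2)), -401) = -2865733 - 1/53*(-401) = -2865733 + 401/53 = -151883448/53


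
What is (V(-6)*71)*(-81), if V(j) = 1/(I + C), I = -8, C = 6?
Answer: 5751/2 ≈ 2875.5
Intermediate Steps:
V(j) = -1/2 (V(j) = 1/(-8 + 6) = 1/(-2) = -1/2)
(V(-6)*71)*(-81) = -1/2*71*(-81) = -71/2*(-81) = 5751/2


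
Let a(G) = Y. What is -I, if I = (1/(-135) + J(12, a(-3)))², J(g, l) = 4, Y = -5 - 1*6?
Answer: -290521/18225 ≈ -15.941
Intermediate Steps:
Y = -11 (Y = -5 - 6 = -11)
a(G) = -11
I = 290521/18225 (I = (1/(-135) + 4)² = (-1/135 + 4)² = (539/135)² = 290521/18225 ≈ 15.941)
-I = -1*290521/18225 = -290521/18225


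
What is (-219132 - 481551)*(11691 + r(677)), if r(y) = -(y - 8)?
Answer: -7722928026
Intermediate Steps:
r(y) = 8 - y (r(y) = -(-8 + y) = 8 - y)
(-219132 - 481551)*(11691 + r(677)) = (-219132 - 481551)*(11691 + (8 - 1*677)) = -700683*(11691 + (8 - 677)) = -700683*(11691 - 669) = -700683*11022 = -7722928026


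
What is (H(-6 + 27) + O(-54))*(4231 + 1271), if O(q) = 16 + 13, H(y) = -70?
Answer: -225582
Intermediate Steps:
O(q) = 29
(H(-6 + 27) + O(-54))*(4231 + 1271) = (-70 + 29)*(4231 + 1271) = -41*5502 = -225582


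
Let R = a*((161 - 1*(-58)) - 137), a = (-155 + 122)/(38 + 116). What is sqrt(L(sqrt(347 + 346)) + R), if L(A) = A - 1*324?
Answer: sqrt(-16737 + 147*sqrt(77))/7 ≈ 17.755*I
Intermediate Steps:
a = -3/14 (a = -33/154 = -33*1/154 = -3/14 ≈ -0.21429)
L(A) = -324 + A (L(A) = A - 324 = -324 + A)
R = -123/7 (R = -3*((161 - 1*(-58)) - 137)/14 = -3*((161 + 58) - 137)/14 = -3*(219 - 137)/14 = -3/14*82 = -123/7 ≈ -17.571)
sqrt(L(sqrt(347 + 346)) + R) = sqrt((-324 + sqrt(347 + 346)) - 123/7) = sqrt((-324 + sqrt(693)) - 123/7) = sqrt((-324 + 3*sqrt(77)) - 123/7) = sqrt(-2391/7 + 3*sqrt(77))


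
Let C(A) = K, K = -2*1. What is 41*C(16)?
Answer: -82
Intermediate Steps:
K = -2
C(A) = -2
41*C(16) = 41*(-2) = -82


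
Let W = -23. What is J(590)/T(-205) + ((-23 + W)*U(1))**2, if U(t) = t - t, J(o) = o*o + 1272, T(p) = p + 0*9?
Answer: -349372/205 ≈ -1704.3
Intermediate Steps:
T(p) = p (T(p) = p + 0 = p)
J(o) = 1272 + o**2 (J(o) = o**2 + 1272 = 1272 + o**2)
U(t) = 0
J(590)/T(-205) + ((-23 + W)*U(1))**2 = (1272 + 590**2)/(-205) + ((-23 - 23)*0)**2 = (1272 + 348100)*(-1/205) + (-46*0)**2 = 349372*(-1/205) + 0**2 = -349372/205 + 0 = -349372/205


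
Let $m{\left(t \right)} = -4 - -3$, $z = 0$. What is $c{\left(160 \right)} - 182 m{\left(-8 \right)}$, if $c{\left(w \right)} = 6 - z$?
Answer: $188$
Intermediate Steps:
$m{\left(t \right)} = -1$ ($m{\left(t \right)} = -4 + 3 = -1$)
$c{\left(w \right)} = 6$ ($c{\left(w \right)} = 6 - 0 = 6 + 0 = 6$)
$c{\left(160 \right)} - 182 m{\left(-8 \right)} = 6 - -182 = 6 + 182 = 188$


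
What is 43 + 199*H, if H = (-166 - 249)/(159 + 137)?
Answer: -69857/296 ≈ -236.00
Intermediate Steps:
H = -415/296 ≈ -1.4020
43 + 199*H = 43 + 199*(-415/296) = 43 - 82585/296 = -69857/296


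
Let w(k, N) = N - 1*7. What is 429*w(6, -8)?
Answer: -6435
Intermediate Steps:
w(k, N) = -7 + N (w(k, N) = N - 7 = -7 + N)
429*w(6, -8) = 429*(-7 - 8) = 429*(-15) = -6435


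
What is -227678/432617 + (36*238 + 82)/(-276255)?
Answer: -13327864588/23902521867 ≈ -0.55759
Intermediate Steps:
-227678/432617 + (36*238 + 82)/(-276255) = -227678*1/432617 + (8568 + 82)*(-1/276255) = -227678/432617 + 8650*(-1/276255) = -227678/432617 - 1730/55251 = -13327864588/23902521867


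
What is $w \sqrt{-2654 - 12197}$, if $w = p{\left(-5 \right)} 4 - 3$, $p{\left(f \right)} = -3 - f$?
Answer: $5 i \sqrt{14851} \approx 609.32 i$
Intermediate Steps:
$w = 5$ ($w = \left(-3 - -5\right) 4 - 3 = \left(-3 + 5\right) 4 - 3 = 2 \cdot 4 - 3 = 8 - 3 = 5$)
$w \sqrt{-2654 - 12197} = 5 \sqrt{-2654 - 12197} = 5 \sqrt{-14851} = 5 i \sqrt{14851}$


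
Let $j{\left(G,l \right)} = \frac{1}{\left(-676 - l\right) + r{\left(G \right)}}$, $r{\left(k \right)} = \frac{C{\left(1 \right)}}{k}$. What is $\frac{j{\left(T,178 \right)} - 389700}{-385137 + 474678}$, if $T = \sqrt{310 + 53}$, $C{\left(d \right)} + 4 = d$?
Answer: $- \frac{34389946803434}{7901745490053} + \frac{11 \sqrt{3}}{7901745490053} \approx -4.3522$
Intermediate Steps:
$C{\left(d \right)} = -4 + d$
$T = 11 \sqrt{3}$ ($T = \sqrt{363} = 11 \sqrt{3} \approx 19.053$)
$r{\left(k \right)} = - \frac{3}{k}$ ($r{\left(k \right)} = \frac{-4 + 1}{k} = - \frac{3}{k}$)
$j{\left(G,l \right)} = \frac{1}{-676 - l - \frac{3}{G}}$ ($j{\left(G,l \right)} = \frac{1}{\left(-676 - l\right) - \frac{3}{G}} = \frac{1}{-676 - l - \frac{3}{G}}$)
$\frac{j{\left(T,178 \right)} - 389700}{-385137 + 474678} = \frac{- \frac{11 \sqrt{3}}{3 + 11 \sqrt{3} \left(676 + 178\right)} - 389700}{-385137 + 474678} = \frac{- \frac{11 \sqrt{3}}{3 + 11 \sqrt{3} \cdot 854} - 389700}{89541} = \left(- \frac{11 \sqrt{3}}{3 + 9394 \sqrt{3}} - 389700\right) \frac{1}{89541} = \left(-389700 - \frac{11 \sqrt{3}}{3 + 9394 \sqrt{3}}\right) \frac{1}{89541} = - \frac{43300}{9949} - \frac{11 \sqrt{3}}{89541 \left(3 + 9394 \sqrt{3}\right)}$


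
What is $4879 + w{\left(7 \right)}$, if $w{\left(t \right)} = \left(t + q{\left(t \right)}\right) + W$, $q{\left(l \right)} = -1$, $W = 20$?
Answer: $4905$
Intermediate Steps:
$w{\left(t \right)} = 19 + t$ ($w{\left(t \right)} = \left(t - 1\right) + 20 = \left(-1 + t\right) + 20 = 19 + t$)
$4879 + w{\left(7 \right)} = 4879 + \left(19 + 7\right) = 4879 + 26 = 4905$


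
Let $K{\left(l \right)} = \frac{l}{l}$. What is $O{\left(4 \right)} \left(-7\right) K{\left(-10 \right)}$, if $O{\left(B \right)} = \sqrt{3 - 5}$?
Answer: $- 7 i \sqrt{2} \approx - 9.8995 i$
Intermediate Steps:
$O{\left(B \right)} = i \sqrt{2}$ ($O{\left(B \right)} = \sqrt{-2} = i \sqrt{2}$)
$K{\left(l \right)} = 1$
$O{\left(4 \right)} \left(-7\right) K{\left(-10 \right)} = i \sqrt{2} \left(-7\right) 1 = - 7 i \sqrt{2} \cdot 1 = - 7 i \sqrt{2}$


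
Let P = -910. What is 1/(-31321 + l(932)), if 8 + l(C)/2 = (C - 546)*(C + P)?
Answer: -1/14353 ≈ -6.9672e-5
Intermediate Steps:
l(C) = -16 + 2*(-910 + C)*(-546 + C) (l(C) = -16 + 2*((C - 546)*(C - 910)) = -16 + 2*((-546 + C)*(-910 + C)) = -16 + 2*((-910 + C)*(-546 + C)) = -16 + 2*(-910 + C)*(-546 + C))
1/(-31321 + l(932)) = 1/(-31321 + (993704 - 2912*932 + 2*932²)) = 1/(-31321 + (993704 - 2713984 + 2*868624)) = 1/(-31321 + (993704 - 2713984 + 1737248)) = 1/(-31321 + 16968) = 1/(-14353) = -1/14353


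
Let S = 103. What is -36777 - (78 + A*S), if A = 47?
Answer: -41696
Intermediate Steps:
-36777 - (78 + A*S) = -36777 - (78 + 47*103) = -36777 - (78 + 4841) = -36777 - 1*4919 = -36777 - 4919 = -41696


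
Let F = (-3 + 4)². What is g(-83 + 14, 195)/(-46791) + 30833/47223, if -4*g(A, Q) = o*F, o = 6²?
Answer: 4859030/7439769 ≈ 0.65312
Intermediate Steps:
F = 1 (F = 1² = 1)
o = 36
g(A, Q) = -9
g(-83 + 14, 195)/(-46791) + 30833/47223 = -9/(-46791) + 30833/47223 = -9*(-1/46791) + 30833*(1/47223) = 1/5199 + 2803/4293 = 4859030/7439769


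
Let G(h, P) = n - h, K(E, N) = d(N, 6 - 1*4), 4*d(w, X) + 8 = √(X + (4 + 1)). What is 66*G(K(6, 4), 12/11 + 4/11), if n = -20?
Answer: -1188 - 33*√7/2 ≈ -1231.7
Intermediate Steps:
d(w, X) = -2 + √(5 + X)/4 (d(w, X) = -2 + √(X + (4 + 1))/4 = -2 + √(X + 5)/4 = -2 + √(5 + X)/4)
K(E, N) = -2 + √7/4 (K(E, N) = -2 + √(5 + (6 - 1*4))/4 = -2 + √(5 + (6 - 4))/4 = -2 + √(5 + 2)/4 = -2 + √7/4)
G(h, P) = -20 - h
66*G(K(6, 4), 12/11 + 4/11) = 66*(-20 - (-2 + √7/4)) = 66*(-20 + (2 - √7/4)) = 66*(-18 - √7/4) = -1188 - 33*√7/2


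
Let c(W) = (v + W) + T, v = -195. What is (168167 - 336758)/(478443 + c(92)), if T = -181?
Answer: -168591/478159 ≈ -0.35258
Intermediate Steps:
c(W) = -376 + W (c(W) = (-195 + W) - 181 = -376 + W)
(168167 - 336758)/(478443 + c(92)) = (168167 - 336758)/(478443 + (-376 + 92)) = -168591/(478443 - 284) = -168591/478159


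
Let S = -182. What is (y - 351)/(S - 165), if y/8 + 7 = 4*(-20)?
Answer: 1047/347 ≈ 3.0173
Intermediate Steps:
y = -696 (y = -56 + 8*(4*(-20)) = -56 + 8*(-80) = -56 - 640 = -696)
(y - 351)/(S - 165) = (-696 - 351)/(-182 - 165) = -1047/(-347) = -1/347*(-1047) = 1047/347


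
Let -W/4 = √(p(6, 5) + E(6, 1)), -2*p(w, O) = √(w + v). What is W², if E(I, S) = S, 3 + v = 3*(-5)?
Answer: 16 - 16*I*√3 ≈ 16.0 - 27.713*I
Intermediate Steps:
v = -18 (v = -3 + 3*(-5) = -3 - 15 = -18)
p(w, O) = -√(-18 + w)/2 (p(w, O) = -√(w - 18)/2 = -√(-18 + w)/2)
W = -4*√(1 - I*√3) (W = -4*√(-√(-18 + 6)/2 + 1) = -4*√(-I*√3 + 1) = -4*√(1 - I*√3) ≈ -4.899 + 2.8284*I)
W² = (-4*√(1 - I*√3))² = 16 - 16*I*√3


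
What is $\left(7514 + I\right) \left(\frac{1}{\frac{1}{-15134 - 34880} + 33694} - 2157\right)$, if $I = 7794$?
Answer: $- \frac{55643284013101228}{1685171715} \approx -3.3019 \cdot 10^{7}$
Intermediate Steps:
$\left(7514 + I\right) \left(\frac{1}{\frac{1}{-15134 - 34880} + 33694} - 2157\right) = \left(7514 + 7794\right) \left(\frac{1}{\frac{1}{-15134 - 34880} + 33694} - 2157\right) = 15308 \left(\frac{1}{\frac{1}{-50014} + 33694} - 2157\right) = 15308 \left(\frac{1}{- \frac{1}{50014} + 33694} - 2157\right) = 15308 \left(\frac{1}{\frac{1685171715}{50014}} - 2157\right) = 15308 \left(\frac{50014}{1685171715} - 2157\right) = 15308 \left(- \frac{3634915339241}{1685171715}\right) = - \frac{55643284013101228}{1685171715}$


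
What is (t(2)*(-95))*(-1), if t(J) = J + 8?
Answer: 950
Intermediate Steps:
t(J) = 8 + J
(t(2)*(-95))*(-1) = ((8 + 2)*(-95))*(-1) = (10*(-95))*(-1) = -950*(-1) = 950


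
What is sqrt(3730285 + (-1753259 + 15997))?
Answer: 3*sqrt(221447) ≈ 1411.7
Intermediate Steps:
sqrt(3730285 + (-1753259 + 15997)) = sqrt(3730285 - 1737262) = sqrt(1993023) = 3*sqrt(221447)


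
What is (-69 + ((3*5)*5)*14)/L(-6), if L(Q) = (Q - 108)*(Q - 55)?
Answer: 327/2318 ≈ 0.14107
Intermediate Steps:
L(Q) = (-108 + Q)*(-55 + Q)
(-69 + ((3*5)*5)*14)/L(-6) = (-69 + ((3*5)*5)*14)/(5940 + (-6)² - 163*(-6)) = (-69 + (15*5)*14)/(5940 + 36 + 978) = (-69 + 75*14)/6954 = (-69 + 1050)*(1/6954) = 981*(1/6954) = 327/2318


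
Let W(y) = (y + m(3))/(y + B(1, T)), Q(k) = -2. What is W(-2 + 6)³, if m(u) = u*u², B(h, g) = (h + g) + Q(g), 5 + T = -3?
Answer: -29791/125 ≈ -238.33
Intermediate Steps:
T = -8 (T = -5 - 3 = -8)
B(h, g) = -2 + g + h (B(h, g) = (h + g) - 2 = (g + h) - 2 = -2 + g + h)
m(u) = u³
W(y) = (27 + y)/(-9 + y) (W(y) = (y + 3³)/(y + (-2 - 8 + 1)) = (y + 27)/(y - 9) = (27 + y)/(-9 + y))
W(-2 + 6)³ = ((27 + (-2 + 6))/(-9 + (-2 + 6)))³ = ((27 + 4)/(-9 + 4))³ = (31/(-5))³ = (-⅕*31)³ = (-31/5)³ = -29791/125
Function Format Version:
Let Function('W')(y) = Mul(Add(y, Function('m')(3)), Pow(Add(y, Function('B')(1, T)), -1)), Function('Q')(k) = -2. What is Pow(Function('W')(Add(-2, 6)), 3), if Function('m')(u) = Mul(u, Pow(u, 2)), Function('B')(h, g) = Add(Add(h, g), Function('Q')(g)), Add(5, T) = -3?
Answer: Rational(-29791, 125) ≈ -238.33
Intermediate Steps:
T = -8 (T = Add(-5, -3) = -8)
Function('B')(h, g) = Add(-2, g, h) (Function('B')(h, g) = Add(Add(h, g), -2) = Add(Add(g, h), -2) = Add(-2, g, h))
Function('m')(u) = Pow(u, 3)
Function('W')(y) = Mul(Pow(Add(-9, y), -1), Add(27, y)) (Function('W')(y) = Mul(Add(y, Pow(3, 3)), Pow(Add(y, Add(-2, -8, 1)), -1)) = Mul(Add(y, 27), Pow(Add(y, -9), -1)) = Mul(Add(27, y), Pow(Add(-9, y), -1)) = Mul(Pow(Add(-9, y), -1), Add(27, y)))
Pow(Function('W')(Add(-2, 6)), 3) = Pow(Mul(Pow(Add(-9, Add(-2, 6)), -1), Add(27, Add(-2, 6))), 3) = Pow(Mul(Pow(Add(-9, 4), -1), Add(27, 4)), 3) = Pow(Mul(Pow(-5, -1), 31), 3) = Pow(Mul(Rational(-1, 5), 31), 3) = Pow(Rational(-31, 5), 3) = Rational(-29791, 125)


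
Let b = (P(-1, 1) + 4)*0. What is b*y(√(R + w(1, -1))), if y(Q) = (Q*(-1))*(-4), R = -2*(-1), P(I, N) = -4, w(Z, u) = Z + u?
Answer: 0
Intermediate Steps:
R = 2
y(Q) = 4*Q (y(Q) = -Q*(-4) = 4*Q)
b = 0 (b = (-4 + 4)*0 = 0*0 = 0)
b*y(√(R + w(1, -1))) = 0*(4*√(2 + (1 - 1))) = 0*(4*√(2 + 0)) = 0*(4*√2) = 0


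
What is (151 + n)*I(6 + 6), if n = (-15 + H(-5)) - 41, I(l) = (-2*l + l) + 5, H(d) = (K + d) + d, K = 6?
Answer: -637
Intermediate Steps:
H(d) = 6 + 2*d (H(d) = (6 + d) + d = 6 + 2*d)
I(l) = 5 - l (I(l) = -l + 5 = 5 - l)
n = -60 (n = (-15 + (6 + 2*(-5))) - 41 = (-15 + (6 - 10)) - 41 = (-15 - 4) - 41 = -19 - 41 = -60)
(151 + n)*I(6 + 6) = (151 - 60)*(5 - (6 + 6)) = 91*(5 - 1*12) = 91*(5 - 12) = 91*(-7) = -637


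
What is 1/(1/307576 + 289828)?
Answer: 307576/89144136929 ≈ 3.4503e-6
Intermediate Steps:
1/(1/307576 + 289828) = 1/(89144136929/307576) = 307576/89144136929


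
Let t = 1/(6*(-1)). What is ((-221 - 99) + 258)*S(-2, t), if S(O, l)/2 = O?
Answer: 248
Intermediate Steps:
t = -1/6 (t = 1/(-6) = -1/6 ≈ -0.16667)
S(O, l) = 2*O
((-221 - 99) + 258)*S(-2, t) = ((-221 - 99) + 258)*(2*(-2)) = (-320 + 258)*(-4) = -62*(-4) = 248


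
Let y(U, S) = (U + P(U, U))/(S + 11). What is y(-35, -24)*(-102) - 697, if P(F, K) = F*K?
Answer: 112319/13 ≈ 8639.9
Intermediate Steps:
y(U, S) = (U + U²)/(11 + S) (y(U, S) = (U + U*U)/(S + 11) = (U + U²)/(11 + S))
y(-35, -24)*(-102) - 697 = -35*(1 - 35)/(11 - 24)*(-102) - 697 = -35*(-34)/(-13)*(-102) - 697 = -35*(-1/13)*(-34)*(-102) - 697 = -1190/13*(-102) - 697 = 121380/13 - 697 = 112319/13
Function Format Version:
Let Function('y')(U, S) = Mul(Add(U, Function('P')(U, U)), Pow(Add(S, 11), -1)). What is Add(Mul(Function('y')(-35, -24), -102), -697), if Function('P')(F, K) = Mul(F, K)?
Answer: Rational(112319, 13) ≈ 8639.9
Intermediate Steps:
Function('y')(U, S) = Mul(Pow(Add(11, S), -1), Add(U, Pow(U, 2))) (Function('y')(U, S) = Mul(Add(U, Mul(U, U)), Pow(Add(S, 11), -1)) = Mul(Add(U, Pow(U, 2)), Pow(Add(11, S), -1)) = Mul(Pow(Add(11, S), -1), Add(U, Pow(U, 2))))
Add(Mul(Function('y')(-35, -24), -102), -697) = Add(Mul(Mul(-35, Pow(Add(11, -24), -1), Add(1, -35)), -102), -697) = Add(Mul(Mul(-35, Pow(-13, -1), -34), -102), -697) = Add(Mul(Mul(-35, Rational(-1, 13), -34), -102), -697) = Add(Mul(Rational(-1190, 13), -102), -697) = Add(Rational(121380, 13), -697) = Rational(112319, 13)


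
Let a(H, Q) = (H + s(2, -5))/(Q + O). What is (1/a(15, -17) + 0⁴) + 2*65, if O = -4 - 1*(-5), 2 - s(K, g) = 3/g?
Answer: 1420/11 ≈ 129.09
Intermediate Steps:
s(K, g) = 2 - 3/g
O = 1 (O = -4 + 5 = 1)
a(H, Q) = (13/5 + H)/(1 + Q) (a(H, Q) = (H + (2 - 3/(-5)))/(Q + 1) = (H + (2 - 3*(-⅕)))/(1 + Q) = (H + (2 + ⅗))/(1 + Q) = (H + 13/5)/(1 + Q) = (13/5 + H)/(1 + Q))
(1/a(15, -17) + 0⁴) + 2*65 = (1/((13/5 + 15)/(1 - 17)) + 0⁴) + 2*65 = (1/((88/5)/(-16)) + 0) + 130 = (1/(-1/16*88/5) + 0) + 130 = (1/(-11/10) + 0) + 130 = (-10/11 + 0) + 130 = -10/11 + 130 = 1420/11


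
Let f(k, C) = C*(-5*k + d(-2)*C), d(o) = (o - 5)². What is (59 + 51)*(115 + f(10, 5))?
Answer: 119900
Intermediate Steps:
d(o) = (-5 + o)²
f(k, C) = C*(-5*k + 49*C) (f(k, C) = C*(-5*k + (-5 - 2)²*C) = C*(-5*k + (-7)²*C) = C*(-5*k + 49*C))
(59 + 51)*(115 + f(10, 5)) = (59 + 51)*(115 + 5*(-5*10 + 49*5)) = 110*(115 + 5*(-50 + 245)) = 110*(115 + 5*195) = 110*(115 + 975) = 110*1090 = 119900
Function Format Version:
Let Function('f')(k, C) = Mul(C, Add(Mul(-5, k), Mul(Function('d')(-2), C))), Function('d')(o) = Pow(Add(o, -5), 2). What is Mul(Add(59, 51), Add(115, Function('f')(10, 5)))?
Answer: 119900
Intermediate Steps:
Function('d')(o) = Pow(Add(-5, o), 2)
Function('f')(k, C) = Mul(C, Add(Mul(-5, k), Mul(49, C))) (Function('f')(k, C) = Mul(C, Add(Mul(-5, k), Mul(Pow(Add(-5, -2), 2), C))) = Mul(C, Add(Mul(-5, k), Mul(Pow(-7, 2), C))) = Mul(C, Add(Mul(-5, k), Mul(49, C))))
Mul(Add(59, 51), Add(115, Function('f')(10, 5))) = Mul(Add(59, 51), Add(115, Mul(5, Add(Mul(-5, 10), Mul(49, 5))))) = Mul(110, Add(115, Mul(5, Add(-50, 245)))) = Mul(110, Add(115, Mul(5, 195))) = Mul(110, Add(115, 975)) = Mul(110, 1090) = 119900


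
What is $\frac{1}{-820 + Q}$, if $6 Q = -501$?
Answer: $- \frac{2}{1807} \approx -0.0011068$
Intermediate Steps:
$Q = - \frac{167}{2}$ ($Q = \frac{1}{6} \left(-501\right) = - \frac{167}{2} \approx -83.5$)
$\frac{1}{-820 + Q} = \frac{1}{-820 - \frac{167}{2}} = \frac{1}{- \frac{1807}{2}} = - \frac{2}{1807}$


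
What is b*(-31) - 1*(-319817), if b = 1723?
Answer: 266404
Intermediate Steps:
b*(-31) - 1*(-319817) = 1723*(-31) - 1*(-319817) = -53413 + 319817 = 266404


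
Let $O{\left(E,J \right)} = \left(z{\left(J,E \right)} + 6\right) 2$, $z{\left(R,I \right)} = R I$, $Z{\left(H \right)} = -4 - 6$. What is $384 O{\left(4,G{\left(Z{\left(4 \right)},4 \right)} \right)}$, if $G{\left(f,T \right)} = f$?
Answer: $-26112$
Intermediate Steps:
$Z{\left(H \right)} = -10$ ($Z{\left(H \right)} = -4 - 6 = -10$)
$z{\left(R,I \right)} = I R$
$O{\left(E,J \right)} = 12 + 2 E J$ ($O{\left(E,J \right)} = \left(E J + 6\right) 2 = \left(6 + E J\right) 2 = 12 + 2 E J$)
$384 O{\left(4,G{\left(Z{\left(4 \right)},4 \right)} \right)} = 384 \left(12 + 2 \cdot 4 \left(-10\right)\right) = 384 \left(12 - 80\right) = 384 \left(-68\right) = -26112$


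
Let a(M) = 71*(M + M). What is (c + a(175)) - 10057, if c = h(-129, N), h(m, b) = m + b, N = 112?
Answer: 14776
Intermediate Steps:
a(M) = 142*M (a(M) = 71*(2*M) = 142*M)
h(m, b) = b + m
c = -17 (c = 112 - 129 = -17)
(c + a(175)) - 10057 = (-17 + 142*175) - 10057 = (-17 + 24850) - 10057 = 24833 - 10057 = 14776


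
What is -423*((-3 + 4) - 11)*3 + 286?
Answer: 12976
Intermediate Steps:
-423*((-3 + 4) - 11)*3 + 286 = -423*(1 - 11)*3 + 286 = -(-4230)*3 + 286 = -423*(-30) + 286 = 12690 + 286 = 12976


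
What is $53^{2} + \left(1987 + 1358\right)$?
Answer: $6154$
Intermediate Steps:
$53^{2} + \left(1987 + 1358\right) = 2809 + 3345 = 6154$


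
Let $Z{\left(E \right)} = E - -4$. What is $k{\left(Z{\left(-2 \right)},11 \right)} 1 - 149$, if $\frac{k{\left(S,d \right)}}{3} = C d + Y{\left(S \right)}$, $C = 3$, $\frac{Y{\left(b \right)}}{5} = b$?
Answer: $-20$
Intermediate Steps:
$Z{\left(E \right)} = 4 + E$ ($Z{\left(E \right)} = E + 4 = 4 + E$)
$Y{\left(b \right)} = 5 b$
$k{\left(S,d \right)} = 9 d + 15 S$ ($k{\left(S,d \right)} = 3 \left(3 d + 5 S\right) = 9 d + 15 S$)
$k{\left(Z{\left(-2 \right)},11 \right)} 1 - 149 = \left(9 \cdot 11 + 15 \left(4 - 2\right)\right) 1 - 149 = \left(99 + 15 \cdot 2\right) 1 - 149 = \left(99 + 30\right) 1 - 149 = 129 \cdot 1 - 149 = 129 - 149 = -20$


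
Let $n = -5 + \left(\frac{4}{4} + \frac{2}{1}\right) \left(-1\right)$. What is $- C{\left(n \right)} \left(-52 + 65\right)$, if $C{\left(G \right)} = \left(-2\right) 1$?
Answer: $26$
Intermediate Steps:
$n = -8$ ($n = -5 + \left(4 \cdot \frac{1}{4} + 2 \cdot 1\right) \left(-1\right) = -5 + \left(1 + 2\right) \left(-1\right) = -5 + 3 \left(-1\right) = -5 - 3 = -8$)
$C{\left(G \right)} = -2$
$- C{\left(n \right)} \left(-52 + 65\right) = - \left(-2\right) \left(-52 + 65\right) = - \left(-2\right) 13 = \left(-1\right) \left(-26\right) = 26$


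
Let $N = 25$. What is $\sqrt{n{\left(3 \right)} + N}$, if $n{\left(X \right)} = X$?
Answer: $2 \sqrt{7} \approx 5.2915$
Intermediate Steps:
$\sqrt{n{\left(3 \right)} + N} = \sqrt{3 + 25} = \sqrt{28} = 2 \sqrt{7}$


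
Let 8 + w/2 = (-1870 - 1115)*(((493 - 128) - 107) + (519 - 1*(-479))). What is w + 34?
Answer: -7498302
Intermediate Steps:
w = -7498336 (w = -16 + 2*((-1870 - 1115)*(((493 - 128) - 107) + (519 - 1*(-479)))) = -16 + 2*(-2985*((365 - 107) + (519 + 479))) = -16 + 2*(-2985*(258 + 998)) = -16 + 2*(-2985*1256) = -16 + 2*(-3749160) = -16 - 7498320 = -7498336)
w + 34 = -7498336 + 34 = -7498302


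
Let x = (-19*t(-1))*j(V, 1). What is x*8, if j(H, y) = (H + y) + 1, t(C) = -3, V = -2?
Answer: 0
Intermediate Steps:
j(H, y) = 1 + H + y
x = 0 (x = (-19*(-3))*(1 - 2 + 1) = 57*0 = 0)
x*8 = 0*8 = 0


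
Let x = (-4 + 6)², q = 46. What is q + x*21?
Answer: 130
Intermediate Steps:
x = 4 (x = 2² = 4)
q + x*21 = 46 + 4*21 = 46 + 84 = 130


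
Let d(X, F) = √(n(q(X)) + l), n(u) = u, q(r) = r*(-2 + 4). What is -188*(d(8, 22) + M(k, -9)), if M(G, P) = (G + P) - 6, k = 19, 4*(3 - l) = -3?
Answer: -752 - 94*√79 ≈ -1587.5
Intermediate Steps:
q(r) = 2*r (q(r) = r*2 = 2*r)
l = 15/4 (l = 3 - ¼*(-3) = 3 + ¾ = 15/4 ≈ 3.7500)
d(X, F) = √(15/4 + 2*X) (d(X, F) = √(2*X + 15/4) = √(15/4 + 2*X))
M(G, P) = -6 + G + P
-188*(d(8, 22) + M(k, -9)) = -188*(√(15 + 8*8)/2 + (-6 + 19 - 9)) = -188*(√(15 + 64)/2 + 4) = -188*(√79/2 + 4) = -188*(4 + √79/2) = -752 - 94*√79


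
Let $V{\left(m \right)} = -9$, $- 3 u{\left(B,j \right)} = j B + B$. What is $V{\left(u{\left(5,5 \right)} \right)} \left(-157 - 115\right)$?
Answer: $2448$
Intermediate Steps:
$u{\left(B,j \right)} = - \frac{B}{3} - \frac{B j}{3}$ ($u{\left(B,j \right)} = - \frac{j B + B}{3} = - \frac{B j + B}{3} = - \frac{B + B j}{3} = - \frac{B}{3} - \frac{B j}{3}$)
$V{\left(u{\left(5,5 \right)} \right)} \left(-157 - 115\right) = - 9 \left(-157 - 115\right) = \left(-9\right) \left(-272\right) = 2448$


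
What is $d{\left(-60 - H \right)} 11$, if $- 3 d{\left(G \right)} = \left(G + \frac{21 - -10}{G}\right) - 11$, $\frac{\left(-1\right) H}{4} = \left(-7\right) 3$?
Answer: $\frac{245861}{432} \approx 569.12$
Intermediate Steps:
$H = 84$ ($H = - 4 \left(\left(-7\right) 3\right) = \left(-4\right) \left(-21\right) = 84$)
$d{\left(G \right)} = \frac{11}{3} - \frac{31}{3 G} - \frac{G}{3}$ ($d{\left(G \right)} = - \frac{\left(G + \frac{21 - -10}{G}\right) - 11}{3} = - \frac{\left(G + \frac{21 + 10}{G}\right) - 11}{3} = - \frac{\left(G + \frac{31}{G}\right) - 11}{3} = - \frac{-11 + G + \frac{31}{G}}{3} = \frac{11}{3} - \frac{31}{3 G} - \frac{G}{3}$)
$d{\left(-60 - H \right)} 11 = \frac{-31 - \left(-60 - 84\right) \left(-11 - 144\right)}{3 \left(-60 - 84\right)} 11 = \frac{-31 - - 144 \left(-11 - 144\right)}{3 \left(-144\right)} 11 = \frac{1}{3} \left(- \frac{1}{144}\right) \left(-31 - \left(-144\right) \left(-155\right)\right) 11 = \frac{1}{3} \left(- \frac{1}{144}\right) \left(-31 - 22320\right) 11 = \frac{1}{3} \left(- \frac{1}{144}\right) \left(-22351\right) 11 = \frac{22351}{432} \cdot 11 = \frac{245861}{432}$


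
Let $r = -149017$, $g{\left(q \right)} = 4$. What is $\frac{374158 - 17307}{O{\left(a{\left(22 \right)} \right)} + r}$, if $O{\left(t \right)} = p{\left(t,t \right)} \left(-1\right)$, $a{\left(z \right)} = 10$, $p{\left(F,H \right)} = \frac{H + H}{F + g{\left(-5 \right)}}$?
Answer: $- \frac{2497957}{1043129} \approx -2.3947$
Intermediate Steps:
$p{\left(F,H \right)} = \frac{2 H}{4 + F}$ ($p{\left(F,H \right)} = \frac{H + H}{F + 4} = \frac{2 H}{4 + F}$)
$O{\left(t \right)} = - \frac{2 t}{4 + t}$ ($O{\left(t \right)} = \frac{2 t}{4 + t} \left(-1\right) = - \frac{2 t}{4 + t}$)
$\frac{374158 - 17307}{O{\left(a{\left(22 \right)} \right)} + r} = \frac{374158 - 17307}{\left(-2\right) 10 \frac{1}{4 + 10} - 149017} = \frac{356851}{\left(-2\right) 10 \cdot \frac{1}{14} - 149017} = \frac{356851}{- \frac{10}{7} - 149017} = \frac{356851}{- \frac{1043129}{7}} = 356851 \left(- \frac{7}{1043129}\right) = - \frac{2497957}{1043129}$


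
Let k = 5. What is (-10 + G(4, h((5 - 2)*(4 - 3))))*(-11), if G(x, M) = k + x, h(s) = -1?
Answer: 11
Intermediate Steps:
G(x, M) = 5 + x
(-10 + G(4, h((5 - 2)*(4 - 3))))*(-11) = (-10 + (5 + 4))*(-11) = (-10 + 9)*(-11) = -1*(-11) = 11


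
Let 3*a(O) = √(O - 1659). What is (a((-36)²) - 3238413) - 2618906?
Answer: -5857319 + 11*I*√3/3 ≈ -5.8573e+6 + 6.3509*I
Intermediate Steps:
a(O) = √(-1659 + O)/3 (a(O) = √(O - 1659)/3 = √(-1659 + O)/3)
(a((-36)²) - 3238413) - 2618906 = (√(-1659 + (-36)²)/3 - 3238413) - 2618906 = (√(-1659 + 1296)/3 - 3238413) - 2618906 = (√(-363)/3 - 3238413) - 2618906 = ((11*I*√3)/3 - 3238413) - 2618906 = (11*I*√3/3 - 3238413) - 2618906 = (-3238413 + 11*I*√3/3) - 2618906 = -5857319 + 11*I*√3/3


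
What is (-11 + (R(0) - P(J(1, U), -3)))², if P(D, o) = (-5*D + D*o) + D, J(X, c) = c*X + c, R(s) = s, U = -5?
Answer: 6561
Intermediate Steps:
J(X, c) = c + X*c (J(X, c) = X*c + c = c + X*c)
P(D, o) = -4*D + D*o
(-11 + (R(0) - P(J(1, U), -3)))² = (-11 + (0 - (-5*(1 + 1))*(-4 - 3)))² = (-11 + (0 - (-5*2)*(-7)))² = (-11 + (0 - (-10)*(-7)))² = (-11 + (0 - 1*70))² = (-11 + (0 - 70))² = (-11 - 70)² = (-81)² = 6561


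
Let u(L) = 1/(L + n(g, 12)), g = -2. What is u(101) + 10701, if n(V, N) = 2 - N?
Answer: 973792/91 ≈ 10701.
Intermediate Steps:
u(L) = 1/(-10 + L) (u(L) = 1/(L + (2 - 1*12)) = 1/(L + (2 - 12)) = 1/(L - 10) = 1/(-10 + L))
u(101) + 10701 = 1/(-10 + 101) + 10701 = 1/91 + 10701 = 973792/91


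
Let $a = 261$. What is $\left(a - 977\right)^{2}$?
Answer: $512656$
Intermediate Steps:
$\left(a - 977\right)^{2} = \left(261 - 977\right)^{2} = \left(-716\right)^{2} = 512656$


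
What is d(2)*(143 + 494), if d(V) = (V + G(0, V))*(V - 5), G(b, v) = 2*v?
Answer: -11466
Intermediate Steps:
d(V) = 3*V*(-5 + V) (d(V) = (V + 2*V)*(V - 5) = (3*V)*(-5 + V) = 3*V*(-5 + V))
d(2)*(143 + 494) = (3*2*(-5 + 2))*(143 + 494) = (3*2*(-3))*637 = -18*637 = -11466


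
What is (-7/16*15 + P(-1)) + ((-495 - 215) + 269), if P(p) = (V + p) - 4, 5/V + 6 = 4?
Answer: -7281/16 ≈ -455.06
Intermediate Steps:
V = -5/2 (V = 5/(-6 + 4) = 5/(-2) = 5*(-½) = -5/2 ≈ -2.5000)
P(p) = -13/2 + p (P(p) = (-5/2 + p) - 4 = -13/2 + p)
(-7/16*15 + P(-1)) + ((-495 - 215) + 269) = (-7/16*15 + (-13/2 - 1)) + ((-495 - 215) + 269) = (-7*1/16*15 - 15/2) + (-710 + 269) = (-7/16*15 - 15/2) - 441 = (-105/16 - 15/2) - 441 = -225/16 - 441 = -7281/16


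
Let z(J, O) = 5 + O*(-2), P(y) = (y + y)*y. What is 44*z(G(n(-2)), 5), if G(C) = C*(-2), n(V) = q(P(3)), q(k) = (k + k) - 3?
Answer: -220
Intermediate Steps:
P(y) = 2*y² (P(y) = (2*y)*y = 2*y²)
q(k) = -3 + 2*k (q(k) = 2*k - 3 = -3 + 2*k)
n(V) = 33 (n(V) = -3 + 2*(2*3²) = -3 + 2*(2*9) = -3 + 2*18 = -3 + 36 = 33)
G(C) = -2*C
z(J, O) = 5 - 2*O
44*z(G(n(-2)), 5) = 44*(5 - 2*5) = 44*(5 - 10) = 44*(-5) = -220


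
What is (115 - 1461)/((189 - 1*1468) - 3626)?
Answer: 1346/4905 ≈ 0.27441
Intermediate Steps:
(115 - 1461)/((189 - 1*1468) - 3626) = -1346/((189 - 1468) - 3626) = -1346/(-1279 - 3626) = -1346/(-4905) = -1346*(-1/4905) = 1346/4905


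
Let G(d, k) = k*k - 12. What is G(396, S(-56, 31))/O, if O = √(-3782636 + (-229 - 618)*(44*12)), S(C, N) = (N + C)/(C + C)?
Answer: 149903*I*√1057463/26529631744 ≈ 0.0058105*I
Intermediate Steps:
S(C, N) = (C + N)/(2*C) (S(C, N) = (C + N)/((2*C)) = (C + N)*(1/(2*C)) = (C + N)/(2*C))
G(d, k) = -12 + k² (G(d, k) = k² - 12 = -12 + k²)
O = 2*I*√1057463 (O = √(-3782636 - 847*528) = √(-3782636 - 447216) = √(-4229852) = 2*I*√1057463 ≈ 2056.7*I)
G(396, S(-56, 31))/O = (-12 + ((½)*(-56 + 31)/(-56))²)/((2*I*√1057463)) = (-12 + ((½)*(-1/56)*(-25))²)*(-I*√1057463/2114926) = (-12 + (25/112)²)*(-I*√1057463/2114926) = (-12 + 625/12544)*(-I*√1057463/2114926) = -(-149903)*I*√1057463/26529631744 = 149903*I*√1057463/26529631744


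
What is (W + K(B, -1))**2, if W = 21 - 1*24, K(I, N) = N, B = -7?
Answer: 16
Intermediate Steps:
W = -3 (W = 21 - 24 = -3)
(W + K(B, -1))**2 = (-3 - 1)**2 = (-4)**2 = 16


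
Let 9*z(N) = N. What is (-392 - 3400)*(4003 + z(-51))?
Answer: -15157888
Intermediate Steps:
z(N) = N/9
(-392 - 3400)*(4003 + z(-51)) = (-392 - 3400)*(4003 + (⅑)*(-51)) = -3792*(4003 - 17/3) = -3792*11992/3 = -15157888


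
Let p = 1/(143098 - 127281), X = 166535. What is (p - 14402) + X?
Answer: 2406287662/15817 ≈ 1.5213e+5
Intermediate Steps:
p = 1/15817 ≈ 6.3223e-5
(p - 14402) + X = (1/15817 - 14402) + 166535 = -227796433/15817 + 166535 = 2406287662/15817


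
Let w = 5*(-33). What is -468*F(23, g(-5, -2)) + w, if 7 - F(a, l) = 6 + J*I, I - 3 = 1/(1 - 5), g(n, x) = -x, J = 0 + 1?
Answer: 654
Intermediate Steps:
w = -165
J = 1
I = 11/4 (I = 3 + 1/(1 - 5) = 3 + 1/(-4) = 3 - ¼ = 11/4 ≈ 2.7500)
F(a, l) = -7/4 (F(a, l) = 7 - (6 + 1*(11/4)) = 7 - (6 + 11/4) = 7 - 1*35/4 = 7 - 35/4 = -7/4)
-468*F(23, g(-5, -2)) + w = -468*(-7/4) - 165 = 819 - 165 = 654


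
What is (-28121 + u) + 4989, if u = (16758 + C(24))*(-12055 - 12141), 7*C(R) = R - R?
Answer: -405499700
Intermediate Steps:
C(R) = 0 (C(R) = (R - R)/7 = (⅐)*0 = 0)
u = -405476568 (u = (16758 + 0)*(-12055 - 12141) = 16758*(-24196) = -405476568)
(-28121 + u) + 4989 = (-28121 - 405476568) + 4989 = -405504689 + 4989 = -405499700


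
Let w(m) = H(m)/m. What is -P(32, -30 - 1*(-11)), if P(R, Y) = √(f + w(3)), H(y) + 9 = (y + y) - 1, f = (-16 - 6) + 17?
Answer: -I*√57/3 ≈ -2.5166*I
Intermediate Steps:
f = -5 (f = -22 + 17 = -5)
H(y) = -10 + 2*y (H(y) = -9 + ((y + y) - 1) = -9 + (2*y - 1) = -9 + (-1 + 2*y) = -10 + 2*y)
w(m) = (-10 + 2*m)/m
P(R, Y) = I*√57/3 (P(R, Y) = √(-5 + (2 - 10/3)) = √(-5 - 4/3) = √(-19/3) = I*√57/3)
-P(32, -30 - 1*(-11)) = -I*√57/3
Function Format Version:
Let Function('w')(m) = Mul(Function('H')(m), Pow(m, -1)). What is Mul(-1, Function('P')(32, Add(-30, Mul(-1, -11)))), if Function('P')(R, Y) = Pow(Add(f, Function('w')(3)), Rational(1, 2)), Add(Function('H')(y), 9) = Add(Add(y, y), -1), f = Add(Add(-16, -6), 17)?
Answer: Mul(Rational(-1, 3), I, Pow(57, Rational(1, 2))) ≈ Mul(-2.5166, I)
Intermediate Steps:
f = -5 (f = Add(-22, 17) = -5)
Function('H')(y) = Add(-10, Mul(2, y)) (Function('H')(y) = Add(-9, Add(Add(y, y), -1)) = Add(-9, Add(Mul(2, y), -1)) = Add(-9, Add(-1, Mul(2, y))) = Add(-10, Mul(2, y)))
Function('w')(m) = Mul(Pow(m, -1), Add(-10, Mul(2, m))) (Function('w')(m) = Mul(Add(-10, Mul(2, m)), Pow(m, -1)) = Mul(Pow(m, -1), Add(-10, Mul(2, m))))
Function('P')(R, Y) = Mul(Rational(1, 3), I, Pow(57, Rational(1, 2))) (Function('P')(R, Y) = Pow(Add(-5, Add(2, Mul(-10, Pow(3, -1)))), Rational(1, 2)) = Pow(Add(-5, Add(2, Mul(-10, Rational(1, 3)))), Rational(1, 2)) = Pow(Add(-5, Add(2, Rational(-10, 3))), Rational(1, 2)) = Pow(Add(-5, Rational(-4, 3)), Rational(1, 2)) = Pow(Rational(-19, 3), Rational(1, 2)) = Mul(Rational(1, 3), I, Pow(57, Rational(1, 2))))
Mul(-1, Function('P')(32, Add(-30, Mul(-1, -11)))) = Mul(-1, Mul(Rational(1, 3), I, Pow(57, Rational(1, 2)))) = Mul(Rational(-1, 3), I, Pow(57, Rational(1, 2)))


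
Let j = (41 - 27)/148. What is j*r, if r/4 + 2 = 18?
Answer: 224/37 ≈ 6.0541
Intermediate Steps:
r = 64 (r = -8 + 4*18 = -8 + 72 = 64)
j = 7/74 (j = 14*(1/148) = 7/74 ≈ 0.094595)
j*r = (7/74)*64 = 224/37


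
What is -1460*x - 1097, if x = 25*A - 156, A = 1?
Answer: 190163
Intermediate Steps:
x = -131 (x = 25*1 - 156 = 25 - 156 = -131)
-1460*x - 1097 = -1460*(-131) - 1097 = 191260 - 1097 = 190163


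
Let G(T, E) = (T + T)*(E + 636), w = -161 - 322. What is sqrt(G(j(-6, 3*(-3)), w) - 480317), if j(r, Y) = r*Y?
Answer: 11*I*sqrt(3833) ≈ 681.02*I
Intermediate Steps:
j(r, Y) = Y*r
w = -483
G(T, E) = 2*T*(636 + E) (G(T, E) = (2*T)*(636 + E) = 2*T*(636 + E))
sqrt(G(j(-6, 3*(-3)), w) - 480317) = sqrt(2*((3*(-3))*(-6))*(636 - 483) - 480317) = sqrt(2*(-9*(-6))*153 - 480317) = sqrt(2*54*153 - 480317) = sqrt(16524 - 480317) = sqrt(-463793) = 11*I*sqrt(3833)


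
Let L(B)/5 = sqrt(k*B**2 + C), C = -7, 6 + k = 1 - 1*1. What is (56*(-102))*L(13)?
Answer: -28560*I*sqrt(1021) ≈ -9.1258e+5*I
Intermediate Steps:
k = -6 (k = -6 + (1 - 1*1) = -6 + (1 - 1) = -6 + 0 = -6)
L(B) = 5*sqrt(-7 - 6*B**2) (L(B) = 5*sqrt(-6*B**2 - 7) = 5*sqrt(-7 - 6*B**2))
(56*(-102))*L(13) = (56*(-102))*(5*sqrt(-7 - 6*13**2)) = -28560*sqrt(-7 - 6*169) = -28560*sqrt(-7 - 1014) = -28560*sqrt(-1021) = -28560*I*sqrt(1021)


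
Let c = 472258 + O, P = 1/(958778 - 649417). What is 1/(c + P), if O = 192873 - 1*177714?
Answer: 309361/150787810538 ≈ 2.0516e-6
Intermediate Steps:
O = 15159 (O = 192873 - 177714 = 15159)
P = 1/309361 ≈ 3.2325e-6
c = 487417 (c = 472258 + 15159 = 487417)
1/(c + P) = 1/(487417 + 1/309361) = 1/(150787810538/309361) = 309361/150787810538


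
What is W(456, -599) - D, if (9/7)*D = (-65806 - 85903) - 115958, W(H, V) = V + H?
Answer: 1872382/9 ≈ 2.0804e+5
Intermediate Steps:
W(H, V) = H + V
D = -1873669/9 (D = 7*((-65806 - 85903) - 115958)/9 = 7*(-151709 - 115958)/9 = (7/9)*(-267667) = -1873669/9 ≈ -2.0819e+5)
W(456, -599) - D = (456 - 599) - 1*(-1873669/9) = -143 + 1873669/9 = 1872382/9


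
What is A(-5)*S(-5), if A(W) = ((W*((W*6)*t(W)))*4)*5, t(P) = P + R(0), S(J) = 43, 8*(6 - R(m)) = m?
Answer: 129000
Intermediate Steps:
R(m) = 6 - m/8
t(P) = 6 + P (t(P) = P + (6 - ⅛*0) = P + (6 + 0) = P + 6 = 6 + P)
A(W) = 120*W²*(6 + W) (A(W) = ((W*((W*6)*(6 + W)))*4)*5 = ((W*((6*W)*(6 + W)))*4)*5 = ((W*(6*W*(6 + W)))*4)*5 = ((6*W²*(6 + W))*4)*5 = (24*W²*(6 + W))*5 = 120*W²*(6 + W))
A(-5)*S(-5) = (120*(-5)²*(6 - 5))*43 = (120*25*1)*43 = 3000*43 = 129000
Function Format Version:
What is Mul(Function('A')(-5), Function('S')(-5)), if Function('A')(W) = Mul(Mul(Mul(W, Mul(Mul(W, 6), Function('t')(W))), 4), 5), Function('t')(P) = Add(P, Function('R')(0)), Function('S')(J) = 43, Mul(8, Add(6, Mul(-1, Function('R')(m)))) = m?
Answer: 129000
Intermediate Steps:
Function('R')(m) = Add(6, Mul(Rational(-1, 8), m))
Function('t')(P) = Add(6, P) (Function('t')(P) = Add(P, Add(6, Mul(Rational(-1, 8), 0))) = Add(P, Add(6, 0)) = Add(P, 6) = Add(6, P))
Function('A')(W) = Mul(120, Pow(W, 2), Add(6, W)) (Function('A')(W) = Mul(Mul(Mul(W, Mul(Mul(W, 6), Add(6, W))), 4), 5) = Mul(Mul(Mul(W, Mul(Mul(6, W), Add(6, W))), 4), 5) = Mul(Mul(Mul(W, Mul(6, W, Add(6, W))), 4), 5) = Mul(Mul(Mul(6, Pow(W, 2), Add(6, W)), 4), 5) = Mul(Mul(24, Pow(W, 2), Add(6, W)), 5) = Mul(120, Pow(W, 2), Add(6, W)))
Mul(Function('A')(-5), Function('S')(-5)) = Mul(Mul(120, Pow(-5, 2), Add(6, -5)), 43) = Mul(Mul(120, 25, 1), 43) = Mul(3000, 43) = 129000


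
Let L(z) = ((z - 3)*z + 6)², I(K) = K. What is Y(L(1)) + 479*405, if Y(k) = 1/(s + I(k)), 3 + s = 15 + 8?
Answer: 6983821/36 ≈ 1.9400e+5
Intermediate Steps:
s = 20 (s = -3 + (15 + 8) = -3 + 23 = 20)
L(z) = (6 + z*(-3 + z))² (L(z) = ((-3 + z)*z + 6)² = (z*(-3 + z) + 6)² = (6 + z*(-3 + z))²)
Y(k) = 1/(20 + k)
Y(L(1)) + 479*405 = 1/(20 + (6 + 1² - 3*1)²) + 479*405 = 1/(20 + (6 + 1 - 3)²) + 193995 = 1/(20 + 4²) + 193995 = 1/(20 + 16) + 193995 = 1/36 + 193995 = 6983821/36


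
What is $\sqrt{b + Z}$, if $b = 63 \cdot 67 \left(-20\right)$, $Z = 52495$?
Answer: $5 i \sqrt{1277} \approx 178.68 i$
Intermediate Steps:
$b = -84420$ ($b = 4221 \left(-20\right) = -84420$)
$\sqrt{b + Z} = \sqrt{-84420 + 52495} = \sqrt{-31925} = 5 i \sqrt{1277}$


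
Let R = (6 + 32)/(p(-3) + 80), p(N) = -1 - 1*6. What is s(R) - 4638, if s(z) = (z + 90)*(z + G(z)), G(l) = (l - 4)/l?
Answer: -526093930/101251 ≈ -5195.9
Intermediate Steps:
p(N) = -7 (p(N) = -1 - 6 = -7)
R = 38/73 (R = (6 + 32)/(-7 + 80) = 38/73 ≈ 0.52055)
G(l) = (-4 + l)/l
s(z) = (90 + z)*(z + (-4 + z)/z) (s(z) = (z + 90)*(z + (-4 + z)/z) = (90 + z)*(z + (-4 + z)/z))
s(R) - 4638 = (86 + (38/73)**2 - 360/38/73 + 91*(38/73)) - 4638 = (86 + 1444/5329 - 360*73/38 + 3458/73) - 4638 = (86 + 1444/5329 - 13140/19 + 3458/73) - 4638 = -56491792/101251 - 4638 = -526093930/101251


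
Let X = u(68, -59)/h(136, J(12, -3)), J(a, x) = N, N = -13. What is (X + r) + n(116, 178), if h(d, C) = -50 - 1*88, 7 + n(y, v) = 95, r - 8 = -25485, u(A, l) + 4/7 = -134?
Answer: -4087472/161 ≈ -25388.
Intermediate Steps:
u(A, l) = -942/7 (u(A, l) = -4/7 - 134 = -942/7)
r = -25477 (r = 8 - 25485 = -25477)
n(y, v) = 88 (n(y, v) = -7 + 95 = 88)
J(a, x) = -13
h(d, C) = -138 (h(d, C) = -50 - 88 = -138)
X = 157/161 (X = -942/7/(-138) = -942/7*(-1/138) = 157/161 ≈ 0.97515)
(X + r) + n(116, 178) = (157/161 - 25477) + 88 = -4101640/161 + 88 = -4087472/161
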